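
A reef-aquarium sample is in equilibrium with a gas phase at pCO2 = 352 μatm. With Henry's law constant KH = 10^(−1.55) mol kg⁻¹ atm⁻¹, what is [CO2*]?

KH = 10^(−1.55) = 2.818×10^-2 mol kg⁻¹ atm⁻¹
[CO2*] = KH · pCO2 = 2.818×10^-2 × 352×10^-6 atm = 9.92×10^-6 mol/kg

[CO2*] = 9.92 μmol/kg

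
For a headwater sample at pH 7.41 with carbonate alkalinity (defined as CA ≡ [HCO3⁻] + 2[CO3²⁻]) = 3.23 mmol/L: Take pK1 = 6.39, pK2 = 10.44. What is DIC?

DIC = 3.53 mmol/L

CA = [HCO3⁻] + 2[CO3²⁻] = (α₁ + 2α₂)·DIC
At pH 7.41: [H⁺]/K1 = 10^-1.02 = 0.095499, K2/[H⁺] = 10^-3.03 = 0.00093325
α₁ = 1/(1 + 0.095499 + 0.00093325) = 1/1.0964 = 0.9120; α₂ = α₁·K2/[H⁺] = 0.0008512
α₁ + 2α₂ = 0.9138
DIC = CA / (α₁ + 2α₂) = 3.23 / 0.9138 = 3.53 mmol/L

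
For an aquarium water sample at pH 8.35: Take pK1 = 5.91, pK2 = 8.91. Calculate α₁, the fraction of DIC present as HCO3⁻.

α₁ = 0.782

α₁ = 1 / (1 + [H⁺]/K1 + K2/[H⁺]) = 1 / (1 + 10^-2.44 + 10^-0.56)
   = 1 / (1 + 0.0036308 + 0.27542) = 1/1.2791 = 0.7818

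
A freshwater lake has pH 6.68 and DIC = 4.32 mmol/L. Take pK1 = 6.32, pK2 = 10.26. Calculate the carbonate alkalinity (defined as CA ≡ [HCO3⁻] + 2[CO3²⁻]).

CA = 3.01 mmol/L

CA = [HCO3⁻] + 2[CO3²⁻] = (α₁ + 2α₂)·DIC
At pH 6.68: [H⁺]/K1 = 10^-0.36 = 0.43652, K2/[H⁺] = 10^-3.58 = 0.00026303
α₁ = 1/(1 + 0.43652 + 0.00026303) = 1/1.4368 = 0.6960; α₂ = α₁·K2/[H⁺] = 0.0001831
α₁ + 2α₂ = 0.6964
CA = 0.6964 × 4.32 = 3.01 mmol/L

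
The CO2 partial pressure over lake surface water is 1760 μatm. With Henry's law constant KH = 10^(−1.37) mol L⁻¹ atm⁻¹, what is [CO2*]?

KH = 10^(−1.37) = 4.266×10^-2 mol L⁻¹ atm⁻¹
[CO2*] = KH · pCO2 = 4.266×10^-2 × 1760×10^-6 atm = 7.51×10^-5 mol/L

[CO2*] = 75.1 μmol/L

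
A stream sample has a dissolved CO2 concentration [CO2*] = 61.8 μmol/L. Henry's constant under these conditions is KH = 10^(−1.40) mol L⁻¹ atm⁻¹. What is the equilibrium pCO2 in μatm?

KH = 10^(−1.40) = 3.981×10^-2 mol L⁻¹ atm⁻¹
pCO2 = [CO2*]/KH = 61.8×10^-6 / 3.981×10^-2 = 1.55×10^-3 atm = 1550 μatm

pCO2 = 1550 μatm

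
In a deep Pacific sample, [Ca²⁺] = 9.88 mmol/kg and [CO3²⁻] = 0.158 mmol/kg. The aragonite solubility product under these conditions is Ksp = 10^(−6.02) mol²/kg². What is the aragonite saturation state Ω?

Ω = 1.63

Ksp = 10^(−6.02) = 9.550×10^-7
Ω = [Ca²⁺][CO3²⁻]/Ksp = (9.88×10^-3)(0.158×10^-3) / 9.550×10^-7 = 1.63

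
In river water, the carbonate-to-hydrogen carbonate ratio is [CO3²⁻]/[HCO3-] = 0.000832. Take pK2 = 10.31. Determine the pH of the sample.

pH = 7.23

From K2 = [H⁺][CO3²⁻]/[HCO3-]:  pH = pK2 + log₁₀([CO3²⁻]/[HCO3-])
log₁₀(0.000832) = -3.080
pH = 10.31 + (-3.080) = 7.23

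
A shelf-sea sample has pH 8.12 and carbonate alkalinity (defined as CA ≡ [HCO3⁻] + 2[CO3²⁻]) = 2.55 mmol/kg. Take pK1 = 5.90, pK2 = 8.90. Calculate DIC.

CA = [HCO3⁻] + 2[CO3²⁻] = (α₁ + 2α₂)·DIC
At pH 8.12: [H⁺]/K1 = 10^-2.22 = 0.0060256, K2/[H⁺] = 10^-0.78 = 0.16596
α₁ = 1/(1 + 0.0060256 + 0.16596) = 1/1.1720 = 0.8533; α₂ = α₁·K2/[H⁺] = 0.1416
α₁ + 2α₂ = 1.1365
DIC = CA / (α₁ + 2α₂) = 2.55 / 1.1365 = 2.24 mmol/kg

DIC = 2.24 mmol/kg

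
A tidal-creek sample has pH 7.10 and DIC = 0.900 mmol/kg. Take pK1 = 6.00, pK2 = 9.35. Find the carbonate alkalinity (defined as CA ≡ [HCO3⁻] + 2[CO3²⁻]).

CA = 0.839 mmol/kg

CA = [HCO3⁻] + 2[CO3²⁻] = (α₁ + 2α₂)·DIC
At pH 7.10: [H⁺]/K1 = 10^-1.10 = 0.079433, K2/[H⁺] = 10^-2.25 = 0.0056234
α₁ = 1/(1 + 0.079433 + 0.0056234) = 1/1.0851 = 0.9216; α₂ = α₁·K2/[H⁺] = 0.005183
α₁ + 2α₂ = 0.9320
CA = 0.9320 × 0.900 = 0.839 mmol/kg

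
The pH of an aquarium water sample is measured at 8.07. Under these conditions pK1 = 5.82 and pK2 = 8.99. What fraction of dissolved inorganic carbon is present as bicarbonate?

α₁ = 1 / (1 + [H⁺]/K1 + K2/[H⁺]) = 1 / (1 + 10^-2.25 + 10^-0.92)
   = 1 / (1 + 0.0056234 + 0.12023) = 1/1.1258 = 0.8882

α₁ = 0.888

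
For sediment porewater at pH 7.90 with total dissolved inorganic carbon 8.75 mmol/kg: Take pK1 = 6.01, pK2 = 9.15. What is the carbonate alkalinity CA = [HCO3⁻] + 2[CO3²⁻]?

CA = 9.10 mmol/kg

CA = [HCO3⁻] + 2[CO3²⁻] = (α₁ + 2α₂)·DIC
At pH 7.90: [H⁺]/K1 = 10^-1.89 = 0.012882, K2/[H⁺] = 10^-1.25 = 0.056234
α₁ = 1/(1 + 0.012882 + 0.056234) = 1/1.0691 = 0.9354; α₂ = α₁·K2/[H⁺] = 0.05260
α₁ + 2α₂ = 1.0405
CA = 1.0405 × 8.75 = 9.10 mmol/kg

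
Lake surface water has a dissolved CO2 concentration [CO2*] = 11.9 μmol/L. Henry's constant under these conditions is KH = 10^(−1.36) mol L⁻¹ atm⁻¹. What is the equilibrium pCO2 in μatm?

KH = 10^(−1.36) = 4.365×10^-2 mol L⁻¹ atm⁻¹
pCO2 = [CO2*]/KH = 11.9×10^-6 / 4.365×10^-2 = 2.73×10^-4 atm = 273 μatm

pCO2 = 273 μatm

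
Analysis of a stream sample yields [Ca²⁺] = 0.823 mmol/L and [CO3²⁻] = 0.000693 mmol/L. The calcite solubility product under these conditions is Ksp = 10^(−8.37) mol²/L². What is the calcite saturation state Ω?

Ω = 0.134

Ksp = 10^(−8.37) = 4.266×10^-9
Ω = [Ca²⁺][CO3²⁻]/Ksp = (0.823×10^-3)(0.000693×10^-3) / 4.266×10^-9 = 0.134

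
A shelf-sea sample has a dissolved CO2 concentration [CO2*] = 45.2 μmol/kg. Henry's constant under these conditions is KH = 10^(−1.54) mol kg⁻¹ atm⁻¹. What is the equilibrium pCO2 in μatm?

pCO2 = 1570 μatm

KH = 10^(−1.54) = 2.884×10^-2 mol kg⁻¹ atm⁻¹
pCO2 = [CO2*]/KH = 45.2×10^-6 / 2.884×10^-2 = 1.57×10^-3 atm = 1570 μatm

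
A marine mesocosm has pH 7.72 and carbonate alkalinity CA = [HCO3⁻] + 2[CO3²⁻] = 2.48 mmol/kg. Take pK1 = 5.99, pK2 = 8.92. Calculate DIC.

CA = [HCO3⁻] + 2[CO3²⁻] = (α₁ + 2α₂)·DIC
At pH 7.72: [H⁺]/K1 = 10^-1.73 = 0.018621, K2/[H⁺] = 10^-1.20 = 0.063096
α₁ = 1/(1 + 0.018621 + 0.063096) = 1/1.0817 = 0.9245; α₂ = α₁·K2/[H⁺] = 0.05833
α₁ + 2α₂ = 1.0411
DIC = CA / (α₁ + 2α₂) = 2.48 / 1.0411 = 2.38 mmol/kg

DIC = 2.38 mmol/kg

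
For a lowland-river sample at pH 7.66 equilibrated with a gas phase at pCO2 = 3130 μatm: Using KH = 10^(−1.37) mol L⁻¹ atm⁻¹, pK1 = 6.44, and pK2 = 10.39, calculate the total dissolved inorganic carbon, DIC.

[CO2*] = KH · pCO2 = 10^(−1.37) × 3130×10^-6 = 1.335×10^-4 mol/L
α₀ = 1/(1 + K1/[H⁺] + K1K2/[H⁺]²) = 1/(1 + 10^+1.22 + 10^-1.51) = 0.05673
DIC = [CO2*]/α₀ = 1.335×10^-4 / 0.05673 = 2.35 mmol/L

DIC = 2.35 mmol/L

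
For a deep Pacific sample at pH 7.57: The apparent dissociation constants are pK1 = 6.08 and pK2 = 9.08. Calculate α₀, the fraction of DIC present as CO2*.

α₀ = 1 / (1 + K1/[H⁺] + K1K2/[H⁺]²) = 1 / (1 + 10^+1.49 + 10^-0.02)
   = 1 / (1 + 30.903 + 0.95499) = 1/32.858 = 0.03043

α₀ = 0.0304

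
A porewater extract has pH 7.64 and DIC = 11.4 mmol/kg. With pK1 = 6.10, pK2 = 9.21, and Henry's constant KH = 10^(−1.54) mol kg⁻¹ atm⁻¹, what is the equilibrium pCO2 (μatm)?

pCO2 = 1.08×10^4 μatm

α₀ = 1 / (1 + K1/[H⁺] + K1K2/[H⁺]²) = 1 / (1 + 10^+1.54 + 10^-0.03)
   = 1 / (1 + 34.674 + 0.93325) = 1/36.607 = 0.02732
[CO2*] = α₀ × DIC = 0.02732 × 11.4 = 0.3114 mmol/kg
pCO2 = [CO2*]/KH = 3.114×10^-4 / 2.884×10^-2 = 1.08×10^4 μatm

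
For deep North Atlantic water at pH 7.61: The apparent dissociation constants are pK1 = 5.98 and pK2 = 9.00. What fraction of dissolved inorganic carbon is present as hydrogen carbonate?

α₁ = 0.940

α₁ = 1 / (1 + [H⁺]/K1 + K2/[H⁺]) = 1 / (1 + 10^-1.63 + 10^-1.39)
   = 1 / (1 + 0.023442 + 0.040738) = 1/1.0642 = 0.9397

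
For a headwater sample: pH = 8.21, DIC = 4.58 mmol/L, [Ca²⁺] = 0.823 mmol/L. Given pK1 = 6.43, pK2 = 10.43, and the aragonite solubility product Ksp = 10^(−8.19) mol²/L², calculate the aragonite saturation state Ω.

Ω = 3.44

α₂ = 1 / (1 + [H⁺]/K2 + [H⁺]²/(K1K2)) = 1 / (1 + 10^+2.22 + 10^+0.44)
   = 1 / (1 + 165.96 + 2.7542) = 1/169.71 = 0.005892
[CO3²⁻] = α₂ × DIC = 0.005892 × 4.58 = 0.02699 mmol/L
Ksp = 10^(−8.19) = 6.457×10^-9
Ω = [Ca²⁺][CO3²⁻]/Ksp = (0.823×10^-3)(2.699×10^-5) / 6.457×10^-9 = 3.44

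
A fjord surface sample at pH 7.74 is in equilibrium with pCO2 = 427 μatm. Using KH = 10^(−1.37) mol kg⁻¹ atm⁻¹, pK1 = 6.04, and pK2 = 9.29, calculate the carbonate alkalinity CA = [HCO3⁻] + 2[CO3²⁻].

[CO2*] = KH · pCO2 = 10^(−1.37) × 427×10^-6 = 1.821×10^-5 mol/kg
α₀ = 1/(1 + K1/[H⁺] + K1K2/[H⁺]²) = 1/(1 + 10^+1.70 + 10^+0.15) = 0.01904
DIC = [CO2*]/α₀ = 1.821×10^-5 / 0.01904 = 0.9569 mmol/kg
CA = (α₁ + 2α₂)·DIC = (0.9541 + 2×0.02689) × 0.9569 = 0.964 mmol/kg

CA = 0.964 mmol/kg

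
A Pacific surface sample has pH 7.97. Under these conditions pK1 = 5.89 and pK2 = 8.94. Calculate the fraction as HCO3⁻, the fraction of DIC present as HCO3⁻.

α₁ = 1 / (1 + [H⁺]/K1 + K2/[H⁺]) = 1 / (1 + 10^-2.08 + 10^-0.97)
   = 1 / (1 + 0.0083176 + 0.10715) = 1/1.1155 = 0.8965

α₁ = 0.896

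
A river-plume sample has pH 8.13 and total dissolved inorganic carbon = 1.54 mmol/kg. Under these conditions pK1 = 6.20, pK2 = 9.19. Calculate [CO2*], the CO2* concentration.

[CO2*] = 16.5 μmol/kg

α₀ = 1 / (1 + K1/[H⁺] + K1K2/[H⁺]²) = 1 / (1 + 10^+1.93 + 10^+0.87)
   = 1 / (1 + 85.114 + 7.4131) = 1/93.527 = 0.01069
[CO2*] = α₀ × DIC = 0.01069 × 1.54 = 0.0165 mmol/kg = 16.5 μmol/kg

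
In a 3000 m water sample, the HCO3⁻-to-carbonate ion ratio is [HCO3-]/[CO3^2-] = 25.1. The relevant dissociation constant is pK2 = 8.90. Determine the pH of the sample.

pH = 7.50

From K2 = [H⁺][CO3^2-]/[HCO3-]:  pH = pK2 − log₁₀([HCO3-]/[CO3^2-])
log₁₀(25.1) = +1.400
pH = 8.90 − (+1.400) = 7.50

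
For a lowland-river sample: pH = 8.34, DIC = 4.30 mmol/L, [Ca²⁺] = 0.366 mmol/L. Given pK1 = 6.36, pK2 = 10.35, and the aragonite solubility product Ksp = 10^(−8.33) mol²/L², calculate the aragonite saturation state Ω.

Ω = 3.22

α₂ = 1 / (1 + [H⁺]/K2 + [H⁺]²/(K1K2)) = 1 / (1 + 10^+2.01 + 10^+0.03)
   = 1 / (1 + 102.33 + 1.0715) = 1/104.40 = 0.009578
[CO3²⁻] = α₂ × DIC = 0.009578 × 4.30 = 0.04119 mmol/L
Ksp = 10^(−8.33) = 4.677×10^-9
Ω = [Ca²⁺][CO3²⁻]/Ksp = (0.366×10^-3)(4.119×10^-5) / 4.677×10^-9 = 3.22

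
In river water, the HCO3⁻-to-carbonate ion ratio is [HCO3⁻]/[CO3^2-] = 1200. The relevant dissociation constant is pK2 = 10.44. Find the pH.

pH = 7.36

From K2 = [H⁺][CO3^2-]/[HCO3⁻]:  pH = pK2 − log₁₀([HCO3⁻]/[CO3^2-])
log₁₀(1200) = +3.079
pH = 10.44 − (+3.079) = 7.36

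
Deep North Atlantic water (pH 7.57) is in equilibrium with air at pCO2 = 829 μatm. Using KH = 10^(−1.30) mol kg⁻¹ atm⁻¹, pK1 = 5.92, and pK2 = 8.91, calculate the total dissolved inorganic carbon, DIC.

DIC = 1.98 mmol/kg

[CO2*] = KH · pCO2 = 10^(−1.30) × 829×10^-6 = 4.155×10^-5 mol/kg
α₀ = 1/(1 + K1/[H⁺] + K1K2/[H⁺]²) = 1/(1 + 10^+1.65 + 10^+0.31) = 0.02096
DIC = [CO2*]/α₀ = 4.155×10^-5 / 0.02096 = 1.98 mmol/kg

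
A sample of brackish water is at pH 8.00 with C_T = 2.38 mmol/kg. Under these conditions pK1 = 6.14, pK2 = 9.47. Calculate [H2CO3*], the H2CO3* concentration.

α₀ = 1 / (1 + K1/[H⁺] + K1K2/[H⁺]²) = 1 / (1 + 10^+1.86 + 10^+0.39)
   = 1 / (1 + 72.444 + 2.4547) = 1/75.898 = 0.01318
[CO2*] = α₀ × DIC = 0.01318 × 2.38 = 0.0314 mmol/kg

[CO2*] = 0.0314 mmol/kg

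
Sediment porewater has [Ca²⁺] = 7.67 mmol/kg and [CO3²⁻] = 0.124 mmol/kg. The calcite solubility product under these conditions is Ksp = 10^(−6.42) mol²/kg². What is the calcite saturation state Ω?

Ksp = 10^(−6.42) = 3.802×10^-7
Ω = [Ca²⁺][CO3²⁻]/Ksp = (7.67×10^-3)(0.124×10^-3) / 3.802×10^-7 = 2.50

Ω = 2.50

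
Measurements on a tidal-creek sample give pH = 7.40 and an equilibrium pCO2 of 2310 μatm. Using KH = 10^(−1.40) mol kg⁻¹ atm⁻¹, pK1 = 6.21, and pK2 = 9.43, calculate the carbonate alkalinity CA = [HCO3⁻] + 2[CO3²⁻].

[CO2*] = KH · pCO2 = 10^(−1.40) × 2310×10^-6 = 9.196×10^-5 mol/kg
α₀ = 1/(1 + K1/[H⁺] + K1K2/[H⁺]²) = 1/(1 + 10^+1.19 + 10^-0.84) = 0.06012
DIC = [CO2*]/α₀ = 9.196×10^-5 / 0.06012 = 1.530 mmol/kg
CA = (α₁ + 2α₂)·DIC = (0.9312 + 2×0.008690) × 1.530 = 1.45 mmol/kg

CA = 1.45 mmol/kg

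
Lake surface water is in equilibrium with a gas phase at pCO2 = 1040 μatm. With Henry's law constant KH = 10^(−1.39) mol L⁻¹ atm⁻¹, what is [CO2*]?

[CO2*] = 42.4 μmol/L

KH = 10^(−1.39) = 4.074×10^-2 mol L⁻¹ atm⁻¹
[CO2*] = KH · pCO2 = 4.074×10^-2 × 1040×10^-6 atm = 4.24×10^-5 mol/L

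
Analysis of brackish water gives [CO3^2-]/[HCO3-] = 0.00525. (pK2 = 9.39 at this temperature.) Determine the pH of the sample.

pH = 7.11

From K2 = [H⁺][CO3^2-]/[HCO3-]:  pH = pK2 + log₁₀([CO3^2-]/[HCO3-])
log₁₀(0.00525) = -2.280
pH = 9.39 + (-2.280) = 7.11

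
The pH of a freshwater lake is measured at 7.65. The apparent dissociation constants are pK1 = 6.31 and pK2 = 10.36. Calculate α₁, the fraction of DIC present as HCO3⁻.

α₁ = 0.955

α₁ = 1 / (1 + [H⁺]/K1 + K2/[H⁺]) = 1 / (1 + 10^-1.34 + 10^-2.71)
   = 1 / (1 + 0.045709 + 0.0019498) = 1/1.0477 = 0.9545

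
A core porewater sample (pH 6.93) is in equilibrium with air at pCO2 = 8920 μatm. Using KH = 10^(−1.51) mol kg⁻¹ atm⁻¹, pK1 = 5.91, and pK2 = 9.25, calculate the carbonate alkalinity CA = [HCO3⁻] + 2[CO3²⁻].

CA = 2.91 mmol/kg

[CO2*] = KH · pCO2 = 10^(−1.51) × 8920×10^-6 = 2.757×10^-4 mol/kg
α₀ = 1/(1 + K1/[H⁺] + K1K2/[H⁺]²) = 1/(1 + 10^+1.02 + 10^-1.30) = 0.08679
DIC = [CO2*]/α₀ = 2.757×10^-4 / 0.08679 = 3.176 mmol/kg
CA = (α₁ + 2α₂)·DIC = (0.9089 + 2×0.004350) × 3.176 = 2.91 mmol/kg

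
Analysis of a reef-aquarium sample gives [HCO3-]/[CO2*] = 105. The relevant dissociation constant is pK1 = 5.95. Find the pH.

pH = 7.97

From K1 = [H⁺][HCO3-]/[CO2*]:  pH = pK1 + log₁₀([HCO3-]/[CO2*])
log₁₀(105) = +2.021
pH = 5.95 + (+2.021) = 7.97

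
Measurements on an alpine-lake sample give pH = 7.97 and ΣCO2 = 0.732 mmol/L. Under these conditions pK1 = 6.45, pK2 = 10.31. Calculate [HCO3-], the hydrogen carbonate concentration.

[HCO3⁻] = 0.707 mmol/L

α₁ = 1 / (1 + [H⁺]/K1 + K2/[H⁺]) = 1 / (1 + 10^-1.52 + 10^-2.34)
   = 1 / (1 + 0.030200 + 0.0045709) = 1/1.0348 = 0.9664
[HCO3⁻] = α₁ × DIC = 0.9664 × 0.732 = 0.707 mmol/L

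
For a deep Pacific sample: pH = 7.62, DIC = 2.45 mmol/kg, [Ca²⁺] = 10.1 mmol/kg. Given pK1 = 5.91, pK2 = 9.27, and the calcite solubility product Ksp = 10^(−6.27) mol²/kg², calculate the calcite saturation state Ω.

Ω = 0.990

α₂ = 1 / (1 + [H⁺]/K2 + [H⁺]²/(K1K2)) = 1 / (1 + 10^+1.65 + 10^-0.06)
   = 1 / (1 + 44.668 + 0.87096) = 1/46.539 = 0.02149
[CO3²⁻] = α₂ × DIC = 0.02149 × 2.45 = 0.05264 mmol/kg
Ksp = 10^(−6.27) = 5.370×10^-7
Ω = [Ca²⁺][CO3²⁻]/Ksp = (10.1×10^-3)(5.264×10^-5) / 5.370×10^-7 = 0.990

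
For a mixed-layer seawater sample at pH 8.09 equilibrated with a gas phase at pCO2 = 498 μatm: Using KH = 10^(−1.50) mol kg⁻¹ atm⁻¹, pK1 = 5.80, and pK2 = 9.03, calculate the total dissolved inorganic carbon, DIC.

[CO2*] = KH · pCO2 = 10^(−1.50) × 498×10^-6 = 1.575×10^-5 mol/kg
α₀ = 1/(1 + K1/[H⁺] + K1K2/[H⁺]²) = 1/(1 + 10^+2.29 + 10^+1.35) = 0.004579
DIC = [CO2*]/α₀ = 1.575×10^-5 / 0.004579 = 3.44 mmol/kg

DIC = 3.44 mmol/kg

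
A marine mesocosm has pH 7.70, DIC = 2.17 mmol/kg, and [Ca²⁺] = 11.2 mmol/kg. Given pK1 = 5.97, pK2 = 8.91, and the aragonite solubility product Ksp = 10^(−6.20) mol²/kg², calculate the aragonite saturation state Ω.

α₂ = 1 / (1 + [H⁺]/K2 + [H⁺]²/(K1K2)) = 1 / (1 + 10^+1.21 + 10^-0.52)
   = 1 / (1 + 16.218 + 0.30200) = 1/17.520 = 0.05708
[CO3²⁻] = α₂ × DIC = 0.05708 × 2.17 = 0.1239 mmol/kg
Ksp = 10^(−6.20) = 6.310×10^-7
Ω = [Ca²⁺][CO3²⁻]/Ksp = (11.2×10^-3)(1.239×10^-4) / 6.310×10^-7 = 2.20

Ω = 2.20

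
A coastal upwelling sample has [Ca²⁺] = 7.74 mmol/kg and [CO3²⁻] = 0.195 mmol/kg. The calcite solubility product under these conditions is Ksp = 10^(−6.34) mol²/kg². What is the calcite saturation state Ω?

Ω = 3.30

Ksp = 10^(−6.34) = 4.571×10^-7
Ω = [Ca²⁺][CO3²⁻]/Ksp = (7.74×10^-3)(0.195×10^-3) / 4.571×10^-7 = 3.30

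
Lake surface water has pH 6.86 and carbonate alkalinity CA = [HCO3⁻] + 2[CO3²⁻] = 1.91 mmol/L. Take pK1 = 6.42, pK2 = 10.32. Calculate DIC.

DIC = 2.60 mmol/L

CA = [HCO3⁻] + 2[CO3²⁻] = (α₁ + 2α₂)·DIC
At pH 6.86: [H⁺]/K1 = 10^-0.44 = 0.36308, K2/[H⁺] = 10^-3.46 = 0.00034674
α₁ = 1/(1 + 0.36308 + 0.00034674) = 1/1.3634 = 0.7334; α₂ = α₁·K2/[H⁺] = 0.0002543
α₁ + 2α₂ = 0.7340
DIC = CA / (α₁ + 2α₂) = 1.91 / 0.7340 = 2.60 mmol/L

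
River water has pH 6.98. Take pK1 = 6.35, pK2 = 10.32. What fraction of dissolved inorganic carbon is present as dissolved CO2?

α₀ = 0.190

α₀ = 1 / (1 + K1/[H⁺] + K1K2/[H⁺]²) = 1 / (1 + 10^+0.63 + 10^-2.71)
   = 1 / (1 + 4.2658 + 0.0019498) = 1/5.2677 = 0.1898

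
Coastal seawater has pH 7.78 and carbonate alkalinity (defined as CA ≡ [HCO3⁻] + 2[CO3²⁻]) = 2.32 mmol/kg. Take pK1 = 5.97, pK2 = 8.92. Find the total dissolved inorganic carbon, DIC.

CA = [HCO3⁻] + 2[CO3²⁻] = (α₁ + 2α₂)·DIC
At pH 7.78: [H⁺]/K1 = 10^-1.81 = 0.015488, K2/[H⁺] = 10^-1.14 = 0.072444
α₁ = 1/(1 + 0.015488 + 0.072444) = 1/1.0879 = 0.9192; α₂ = α₁·K2/[H⁺] = 0.06659
α₁ + 2α₂ = 1.0524
DIC = CA / (α₁ + 2α₂) = 2.32 / 1.0524 = 2.20 mmol/kg

DIC = 2.20 mmol/kg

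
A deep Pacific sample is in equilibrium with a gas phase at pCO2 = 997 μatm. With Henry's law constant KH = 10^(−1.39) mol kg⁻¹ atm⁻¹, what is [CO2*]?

KH = 10^(−1.39) = 4.074×10^-2 mol kg⁻¹ atm⁻¹
[CO2*] = KH · pCO2 = 4.074×10^-2 × 997×10^-6 atm = 4.06×10^-5 mol/kg

[CO2*] = 40.6 μmol/kg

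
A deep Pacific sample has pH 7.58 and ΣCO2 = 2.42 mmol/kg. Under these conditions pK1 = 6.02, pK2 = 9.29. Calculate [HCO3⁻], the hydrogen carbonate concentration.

α₁ = 1 / (1 + [H⁺]/K1 + K2/[H⁺]) = 1 / (1 + 10^-1.56 + 10^-1.71)
   = 1 / (1 + 0.027542 + 0.019498) = 1/1.0470 = 0.9551
[HCO3⁻] = α₁ × DIC = 0.9551 × 2.42 = 2.31 mmol/kg

[HCO3⁻] = 2.31 mmol/kg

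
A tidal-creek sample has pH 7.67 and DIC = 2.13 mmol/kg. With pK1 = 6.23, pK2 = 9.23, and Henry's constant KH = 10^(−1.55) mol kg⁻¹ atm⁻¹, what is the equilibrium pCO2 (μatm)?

α₀ = 1 / (1 + K1/[H⁺] + K1K2/[H⁺]²) = 1 / (1 + 10^+1.44 + 10^-0.12)
   = 1 / (1 + 27.542 + 0.75858) = 1/29.301 = 0.03413
[CO2*] = α₀ × DIC = 0.03413 × 2.13 = 0.07269 mmol/kg
pCO2 = [CO2*]/KH = 7.269×10^-5 / 2.818×10^-2 = 2580 μatm

pCO2 = 2580 μatm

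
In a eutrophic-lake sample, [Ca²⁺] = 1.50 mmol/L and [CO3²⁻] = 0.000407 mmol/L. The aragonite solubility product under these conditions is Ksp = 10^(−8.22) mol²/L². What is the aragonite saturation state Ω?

Ksp = 10^(−8.22) = 6.026×10^-9
Ω = [Ca²⁺][CO3²⁻]/Ksp = (1.50×10^-3)(0.000407×10^-3) / 6.026×10^-9 = 0.101

Ω = 0.101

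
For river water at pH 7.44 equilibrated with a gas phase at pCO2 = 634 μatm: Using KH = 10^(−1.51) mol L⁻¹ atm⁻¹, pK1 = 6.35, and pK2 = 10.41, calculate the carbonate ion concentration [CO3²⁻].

[CO2*] = KH · pCO2 = 10^(−1.51) × 634×10^-6 = 1.959×10^-5 mol/L
α₀ = 1/(1 + K1/[H⁺] + K1K2/[H⁺]²) = 1/(1 + 10^+1.09 + 10^-1.88) = 0.07510
DIC = [CO2*]/α₀ = 1.959×10^-5 / 0.07510 = 0.2609 mmol/L
[CO3²⁻] = α₂·DIC; α₂ = 0.0009900, so [CO3²⁻] = 0.0009900 × 0.2609 = 0.000258 mmol/L = 0.258 μmol/L

[CO3²⁻] = 0.258 μmol/L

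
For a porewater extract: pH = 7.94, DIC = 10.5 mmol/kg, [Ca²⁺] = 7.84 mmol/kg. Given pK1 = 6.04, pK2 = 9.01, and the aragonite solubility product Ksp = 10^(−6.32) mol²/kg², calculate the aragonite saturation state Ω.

α₂ = 1 / (1 + [H⁺]/K2 + [H⁺]²/(K1K2)) = 1 / (1 + 10^+1.07 + 10^-0.83)
   = 1 / (1 + 11.749 + 0.14791) = 1/12.897 = 0.07754
[CO3²⁻] = α₂ × DIC = 0.07754 × 10.5 = 0.8141 mmol/kg
Ksp = 10^(−6.32) = 4.786×10^-7
Ω = [Ca²⁺][CO3²⁻]/Ksp = (7.84×10^-3)(8.141×10^-4) / 4.786×10^-7 = 13.3

Ω = 13.3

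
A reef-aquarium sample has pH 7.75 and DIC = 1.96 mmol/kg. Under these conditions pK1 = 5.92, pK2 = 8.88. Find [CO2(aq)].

α₀ = 1 / (1 + K1/[H⁺] + K1K2/[H⁺]²) = 1 / (1 + 10^+1.83 + 10^+0.70)
   = 1 / (1 + 67.608 + 5.0119) = 1/73.620 = 0.01358
[CO2*] = α₀ × DIC = 0.01358 × 1.96 = 0.0266 mmol/kg

[CO2*] = 0.0266 mmol/kg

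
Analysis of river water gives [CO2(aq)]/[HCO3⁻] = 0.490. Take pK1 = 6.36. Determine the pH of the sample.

From K1 = [H⁺][HCO3⁻]/[CO2(aq)]:  pH = pK1 − log₁₀([CO2(aq)]/[HCO3⁻])
log₁₀(0.490) = -0.310
pH = 6.36 − (-0.310) = 6.67

pH = 6.67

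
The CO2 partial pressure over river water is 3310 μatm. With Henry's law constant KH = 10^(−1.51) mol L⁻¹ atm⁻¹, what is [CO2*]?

[CO2*] = 102 μmol/L

KH = 10^(−1.51) = 3.090×10^-2 mol L⁻¹ atm⁻¹
[CO2*] = KH · pCO2 = 3.090×10^-2 × 3310×10^-6 atm = 1.02×10^-4 mol/L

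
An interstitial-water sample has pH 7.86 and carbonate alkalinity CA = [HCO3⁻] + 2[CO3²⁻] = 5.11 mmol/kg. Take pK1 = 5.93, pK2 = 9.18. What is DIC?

DIC = 4.94 mmol/kg

CA = [HCO3⁻] + 2[CO3²⁻] = (α₁ + 2α₂)·DIC
At pH 7.86: [H⁺]/K1 = 10^-1.93 = 0.011749, K2/[H⁺] = 10^-1.32 = 0.047863
α₁ = 1/(1 + 0.011749 + 0.047863) = 1/1.0596 = 0.9437; α₂ = α₁·K2/[H⁺] = 0.04517
α₁ + 2α₂ = 1.0341
DIC = CA / (α₁ + 2α₂) = 5.11 / 1.0341 = 4.94 mmol/kg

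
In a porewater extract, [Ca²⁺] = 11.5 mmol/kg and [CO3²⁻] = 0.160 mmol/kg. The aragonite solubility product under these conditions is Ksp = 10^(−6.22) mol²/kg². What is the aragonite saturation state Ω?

Ω = 3.05

Ksp = 10^(−6.22) = 6.026×10^-7
Ω = [Ca²⁺][CO3²⁻]/Ksp = (11.5×10^-3)(0.160×10^-3) / 6.026×10^-7 = 3.05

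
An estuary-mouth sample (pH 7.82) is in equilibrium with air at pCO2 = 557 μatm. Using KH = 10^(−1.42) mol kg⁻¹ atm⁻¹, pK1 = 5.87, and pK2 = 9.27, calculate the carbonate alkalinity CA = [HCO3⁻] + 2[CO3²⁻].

CA = 2.02 mmol/kg

[CO2*] = KH · pCO2 = 10^(−1.42) × 557×10^-6 = 2.118×10^-5 mol/kg
α₀ = 1/(1 + K1/[H⁺] + K1K2/[H⁺]²) = 1/(1 + 10^+1.95 + 10^+0.50) = 0.01072
DIC = [CO2*]/α₀ = 2.118×10^-5 / 0.01072 = 1.976 mmol/kg
CA = (α₁ + 2α₂)·DIC = (0.9554 + 2×0.03390) × 1.976 = 2.02 mmol/kg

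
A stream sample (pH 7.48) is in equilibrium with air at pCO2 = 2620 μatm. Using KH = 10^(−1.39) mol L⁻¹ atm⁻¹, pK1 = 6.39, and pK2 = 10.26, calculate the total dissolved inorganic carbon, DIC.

[CO2*] = KH · pCO2 = 10^(−1.39) × 2620×10^-6 = 1.067×10^-4 mol/L
α₀ = 1/(1 + K1/[H⁺] + K1K2/[H⁺]²) = 1/(1 + 10^+1.09 + 10^-1.69) = 0.07506
DIC = [CO2*]/α₀ = 1.067×10^-4 / 0.07506 = 1.42 mmol/L

DIC = 1.42 mmol/L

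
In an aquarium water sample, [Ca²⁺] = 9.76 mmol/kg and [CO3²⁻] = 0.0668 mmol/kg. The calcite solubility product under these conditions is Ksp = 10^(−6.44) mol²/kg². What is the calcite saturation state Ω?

Ksp = 10^(−6.44) = 3.631×10^-7
Ω = [Ca²⁺][CO3²⁻]/Ksp = (9.76×10^-3)(0.0668×10^-3) / 3.631×10^-7 = 1.80

Ω = 1.80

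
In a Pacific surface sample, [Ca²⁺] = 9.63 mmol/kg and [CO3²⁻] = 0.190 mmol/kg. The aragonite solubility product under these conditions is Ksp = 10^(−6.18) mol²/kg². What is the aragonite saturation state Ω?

Ω = 2.77

Ksp = 10^(−6.18) = 6.607×10^-7
Ω = [Ca²⁺][CO3²⁻]/Ksp = (9.63×10^-3)(0.190×10^-3) / 6.607×10^-7 = 2.77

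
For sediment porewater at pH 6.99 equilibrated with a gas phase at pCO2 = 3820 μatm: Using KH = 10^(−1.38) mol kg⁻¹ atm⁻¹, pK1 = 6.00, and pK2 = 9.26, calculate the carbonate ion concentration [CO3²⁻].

[CO3²⁻] = 8.36 μmol/kg

[CO2*] = KH · pCO2 = 10^(−1.38) × 3820×10^-6 = 1.592×10^-4 mol/kg
α₀ = 1/(1 + K1/[H⁺] + K1K2/[H⁺]²) = 1/(1 + 10^+0.99 + 10^-1.28) = 0.09238
DIC = [CO2*]/α₀ = 1.592×10^-4 / 0.09238 = 1.724 mmol/kg
[CO3²⁻] = α₂·DIC; α₂ = 0.004848, so [CO3²⁻] = 0.004848 × 1.724 = 0.00836 mmol/kg = 8.36 μmol/kg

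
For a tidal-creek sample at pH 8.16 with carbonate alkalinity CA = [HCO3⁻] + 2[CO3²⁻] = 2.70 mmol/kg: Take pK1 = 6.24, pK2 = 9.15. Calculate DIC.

CA = [HCO3⁻] + 2[CO3²⁻] = (α₁ + 2α₂)·DIC
At pH 8.16: [H⁺]/K1 = 10^-1.92 = 0.012023, K2/[H⁺] = 10^-0.99 = 0.10233
α₁ = 1/(1 + 0.012023 + 0.10233) = 1/1.1144 = 0.8974; α₂ = α₁·K2/[H⁺] = 0.09183
α₁ + 2α₂ = 1.0810
DIC = CA / (α₁ + 2α₂) = 2.70 / 1.0810 = 2.50 mmol/kg

DIC = 2.50 mmol/kg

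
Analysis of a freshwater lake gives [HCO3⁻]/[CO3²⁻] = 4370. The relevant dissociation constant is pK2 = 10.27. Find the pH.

pH = 6.63

From K2 = [H⁺][CO3²⁻]/[HCO3⁻]:  pH = pK2 − log₁₀([HCO3⁻]/[CO3²⁻])
log₁₀(4370) = +3.640
pH = 10.27 − (+3.640) = 6.63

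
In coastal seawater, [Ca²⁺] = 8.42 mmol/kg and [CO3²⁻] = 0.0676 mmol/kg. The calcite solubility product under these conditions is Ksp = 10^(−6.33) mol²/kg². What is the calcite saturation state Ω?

Ksp = 10^(−6.33) = 4.677×10^-7
Ω = [Ca²⁺][CO3²⁻]/Ksp = (8.42×10^-3)(0.0676×10^-3) / 4.677×10^-7 = 1.22

Ω = 1.22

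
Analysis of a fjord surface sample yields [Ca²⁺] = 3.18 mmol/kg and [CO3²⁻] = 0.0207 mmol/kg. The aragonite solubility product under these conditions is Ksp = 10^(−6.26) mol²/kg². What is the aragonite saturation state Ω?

Ksp = 10^(−6.26) = 5.495×10^-7
Ω = [Ca²⁺][CO3²⁻]/Ksp = (3.18×10^-3)(0.0207×10^-3) / 5.495×10^-7 = 0.120

Ω = 0.120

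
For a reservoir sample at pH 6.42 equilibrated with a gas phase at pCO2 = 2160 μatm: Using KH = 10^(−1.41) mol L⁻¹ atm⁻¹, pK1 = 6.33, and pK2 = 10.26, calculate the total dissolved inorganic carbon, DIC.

DIC = 0.187 mmol/L

[CO2*] = KH · pCO2 = 10^(−1.41) × 2160×10^-6 = 8.403×10^-5 mol/L
α₀ = 1/(1 + K1/[H⁺] + K1K2/[H⁺]²) = 1/(1 + 10^+0.09 + 10^-3.75) = 0.4483
DIC = [CO2*]/α₀ = 8.403×10^-5 / 0.4483 = 0.187 mmol/L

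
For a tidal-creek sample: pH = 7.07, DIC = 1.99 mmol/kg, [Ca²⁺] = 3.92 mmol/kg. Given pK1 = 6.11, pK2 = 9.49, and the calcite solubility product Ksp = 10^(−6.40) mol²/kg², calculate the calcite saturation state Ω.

α₂ = 1 / (1 + [H⁺]/K2 + [H⁺]²/(K1K2)) = 1 / (1 + 10^+2.42 + 10^+1.46)
   = 1 / (1 + 263.03 + 28.840) = 1/292.87 = 0.003415
[CO3²⁻] = α₂ × DIC = 0.003415 × 1.99 = 0.006795 mmol/kg = 6.795 μmol/kg
Ksp = 10^(−6.40) = 3.981×10^-7
Ω = [Ca²⁺][CO3²⁻]/Ksp = (3.92×10^-3)(6.795×10^-6) / 3.981×10^-7 = 0.0669

Ω = 0.0669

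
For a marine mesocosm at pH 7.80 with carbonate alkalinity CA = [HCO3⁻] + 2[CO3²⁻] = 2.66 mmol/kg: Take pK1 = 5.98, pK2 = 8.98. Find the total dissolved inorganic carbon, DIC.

CA = [HCO3⁻] + 2[CO3²⁻] = (α₁ + 2α₂)·DIC
At pH 7.80: [H⁺]/K1 = 10^-1.82 = 0.015136, K2/[H⁺] = 10^-1.18 = 0.066069
α₁ = 1/(1 + 0.015136 + 0.066069) = 1/1.0812 = 0.9249; α₂ = α₁·K2/[H⁺] = 0.06111
α₁ + 2α₂ = 1.0471
DIC = CA / (α₁ + 2α₂) = 2.66 / 1.0471 = 2.54 mmol/kg

DIC = 2.54 mmol/kg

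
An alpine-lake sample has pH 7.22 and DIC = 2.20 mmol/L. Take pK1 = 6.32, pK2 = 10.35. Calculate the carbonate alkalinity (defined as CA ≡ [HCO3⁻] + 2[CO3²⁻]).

CA = [HCO3⁻] + 2[CO3²⁻] = (α₁ + 2α₂)·DIC
At pH 7.22: [H⁺]/K1 = 10^-0.90 = 0.12589, K2/[H⁺] = 10^-3.13 = 0.00074131
α₁ = 1/(1 + 0.12589 + 0.00074131) = 1/1.1266 = 0.8876; α₂ = α₁·K2/[H⁺] = 0.0006580
α₁ + 2α₂ = 0.8889
CA = 0.8889 × 2.20 = 1.96 mmol/L

CA = 1.96 mmol/L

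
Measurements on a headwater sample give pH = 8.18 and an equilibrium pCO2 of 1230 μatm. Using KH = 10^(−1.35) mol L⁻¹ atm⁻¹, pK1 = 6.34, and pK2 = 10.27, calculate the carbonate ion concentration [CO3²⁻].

[CO2*] = KH · pCO2 = 10^(−1.35) × 1230×10^-6 = 5.494×10^-5 mol/L
α₀ = 1/(1 + K1/[H⁺] + K1K2/[H⁺]²) = 1/(1 + 10^+1.84 + 10^-0.25) = 0.01414
DIC = [CO2*]/α₀ = 5.494×10^-5 / 0.01414 = 3.887 mmol/L
[CO3²⁻] = α₂·DIC; α₂ = 0.007949, so [CO3²⁻] = 0.007949 × 3.887 = 0.0309 mmol/L

[CO3²⁻] = 0.0309 mmol/L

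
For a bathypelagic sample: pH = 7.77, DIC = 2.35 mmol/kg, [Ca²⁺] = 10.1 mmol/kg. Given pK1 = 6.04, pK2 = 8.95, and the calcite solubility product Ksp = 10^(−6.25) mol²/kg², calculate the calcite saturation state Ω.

Ω = 2.57

α₂ = 1 / (1 + [H⁺]/K2 + [H⁺]²/(K1K2)) = 1 / (1 + 10^+1.18 + 10^-0.55)
   = 1 / (1 + 15.136 + 0.28184) = 1/16.417 = 0.06091
[CO3²⁻] = α₂ × DIC = 0.06091 × 2.35 = 0.1431 mmol/kg
Ksp = 10^(−6.25) = 5.623×10^-7
Ω = [Ca²⁺][CO3²⁻]/Ksp = (10.1×10^-3)(1.431×10^-4) / 5.623×10^-7 = 2.57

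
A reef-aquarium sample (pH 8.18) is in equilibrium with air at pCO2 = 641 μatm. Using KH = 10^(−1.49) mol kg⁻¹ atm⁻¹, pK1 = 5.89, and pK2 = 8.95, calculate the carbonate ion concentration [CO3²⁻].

[CO3²⁻] = 0.687 mmol/kg

[CO2*] = KH · pCO2 = 10^(−1.49) × 641×10^-6 = 2.074×10^-5 mol/kg
α₀ = 1/(1 + K1/[H⁺] + K1K2/[H⁺]²) = 1/(1 + 10^+2.29 + 10^+1.52) = 0.004365
DIC = [CO2*]/α₀ = 2.074×10^-5 / 0.004365 = 4.752 mmol/kg
[CO3²⁻] = α₂·DIC; α₂ = 0.1445, so [CO3²⁻] = 0.1445 × 4.752 = 0.687 mmol/kg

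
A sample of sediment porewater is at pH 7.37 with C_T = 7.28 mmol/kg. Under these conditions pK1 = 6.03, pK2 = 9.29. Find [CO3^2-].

[CO3²⁻] = 0.0827 mmol/kg

α₂ = 1 / (1 + [H⁺]/K2 + [H⁺]²/(K1K2)) = 1 / (1 + 10^+1.92 + 10^+0.58)
   = 1 / (1 + 83.176 + 3.8019) = 1/87.978 = 0.01137
[CO3²⁻] = α₂ × DIC = 0.01137 × 7.28 = 0.0827 mmol/kg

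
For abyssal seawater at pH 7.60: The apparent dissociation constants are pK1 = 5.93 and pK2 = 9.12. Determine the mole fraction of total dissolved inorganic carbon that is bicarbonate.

α₁ = 0.951

α₁ = 1 / (1 + [H⁺]/K1 + K2/[H⁺]) = 1 / (1 + 10^-1.67 + 10^-1.52)
   = 1 / (1 + 0.021380 + 0.030200) = 1/1.0516 = 0.9510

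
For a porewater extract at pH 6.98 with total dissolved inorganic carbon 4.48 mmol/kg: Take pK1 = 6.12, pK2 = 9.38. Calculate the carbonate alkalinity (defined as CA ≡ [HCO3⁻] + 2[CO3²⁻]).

CA = 3.95 mmol/kg

CA = [HCO3⁻] + 2[CO3²⁻] = (α₁ + 2α₂)·DIC
At pH 6.98: [H⁺]/K1 = 10^-0.86 = 0.13804, K2/[H⁺] = 10^-2.40 = 0.0039811
α₁ = 1/(1 + 0.13804 + 0.0039811) = 1/1.1420 = 0.8756; α₂ = α₁·K2/[H⁺] = 0.003486
α₁ + 2α₂ = 0.8826
CA = 0.8826 × 4.48 = 3.95 mmol/kg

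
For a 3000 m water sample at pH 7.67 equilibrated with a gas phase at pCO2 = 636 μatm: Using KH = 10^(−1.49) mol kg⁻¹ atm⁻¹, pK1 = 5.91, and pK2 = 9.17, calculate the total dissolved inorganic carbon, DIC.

DIC = 1.24 mmol/kg

[CO2*] = KH · pCO2 = 10^(−1.49) × 636×10^-6 = 2.058×10^-5 mol/kg
α₀ = 1/(1 + K1/[H⁺] + K1K2/[H⁺]²) = 1/(1 + 10^+1.76 + 10^+0.26) = 0.01657
DIC = [CO2*]/α₀ = 2.058×10^-5 / 0.01657 = 1.24 mmol/kg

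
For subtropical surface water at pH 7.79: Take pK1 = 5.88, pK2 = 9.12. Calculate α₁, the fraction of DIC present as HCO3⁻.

α₁ = 1 / (1 + [H⁺]/K1 + K2/[H⁺]) = 1 / (1 + 10^-1.91 + 10^-1.33)
   = 1 / (1 + 0.012303 + 0.046774) = 1/1.0591 = 0.9442

α₁ = 0.944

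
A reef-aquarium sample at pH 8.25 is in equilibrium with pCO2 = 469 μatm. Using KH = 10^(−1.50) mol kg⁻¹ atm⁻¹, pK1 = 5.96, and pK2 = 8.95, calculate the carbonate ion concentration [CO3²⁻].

[CO2*] = KH · pCO2 = 10^(−1.50) × 469×10^-6 = 1.483×10^-5 mol/kg
α₀ = 1/(1 + K1/[H⁺] + K1K2/[H⁺]²) = 1/(1 + 10^+2.29 + 10^+1.59) = 0.004257
DIC = [CO2*]/α₀ = 1.483×10^-5 / 0.004257 = 3.484 mmol/kg
[CO3²⁻] = α₂·DIC; α₂ = 0.1656, so [CO3²⁻] = 0.1656 × 3.484 = 0.577 mmol/kg

[CO3²⁻] = 0.577 mmol/kg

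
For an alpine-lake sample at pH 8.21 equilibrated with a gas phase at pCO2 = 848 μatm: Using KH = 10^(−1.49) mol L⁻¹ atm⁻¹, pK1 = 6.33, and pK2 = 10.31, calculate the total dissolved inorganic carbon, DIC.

DIC = 2.13 mmol/L

[CO2*] = KH · pCO2 = 10^(−1.49) × 848×10^-6 = 2.744×10^-5 mol/L
α₀ = 1/(1 + K1/[H⁺] + K1K2/[H⁺]²) = 1/(1 + 10^+1.88 + 10^-0.22) = 0.01291
DIC = [CO2*]/α₀ = 2.744×10^-5 / 0.01291 = 2.13 mmol/L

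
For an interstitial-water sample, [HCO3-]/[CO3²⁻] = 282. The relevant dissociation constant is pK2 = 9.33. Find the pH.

From K2 = [H⁺][CO3²⁻]/[HCO3-]:  pH = pK2 − log₁₀([HCO3-]/[CO3²⁻])
log₁₀(282) = +2.450
pH = 9.33 − (+2.450) = 6.88

pH = 6.88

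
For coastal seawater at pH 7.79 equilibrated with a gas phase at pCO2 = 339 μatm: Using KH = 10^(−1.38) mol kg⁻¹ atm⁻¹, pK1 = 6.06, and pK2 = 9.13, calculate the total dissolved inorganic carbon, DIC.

DIC = 0.808 mmol/kg

[CO2*] = KH · pCO2 = 10^(−1.38) × 339×10^-6 = 1.413×10^-5 mol/kg
α₀ = 1/(1 + K1/[H⁺] + K1K2/[H⁺]²) = 1/(1 + 10^+1.73 + 10^+0.39) = 0.01750
DIC = [CO2*]/α₀ = 1.413×10^-5 / 0.01750 = 0.808 mmol/kg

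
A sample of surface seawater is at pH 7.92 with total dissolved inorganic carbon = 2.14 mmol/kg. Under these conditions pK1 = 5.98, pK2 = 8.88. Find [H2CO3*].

[CO2*] = 0.0219 mmol/kg

α₀ = 1 / (1 + K1/[H⁺] + K1K2/[H⁺]²) = 1 / (1 + 10^+1.94 + 10^+0.98)
   = 1 / (1 + 87.096 + 9.5499) = 1/97.646 = 0.01024
[CO2*] = α₀ × DIC = 0.01024 × 2.14 = 0.0219 mmol/kg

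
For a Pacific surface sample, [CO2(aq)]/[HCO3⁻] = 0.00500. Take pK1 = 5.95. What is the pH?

From K1 = [H⁺][HCO3⁻]/[CO2(aq)]:  pH = pK1 − log₁₀([CO2(aq)]/[HCO3⁻])
log₁₀(0.00500) = -2.301
pH = 5.95 − (-2.301) = 8.25

pH = 8.25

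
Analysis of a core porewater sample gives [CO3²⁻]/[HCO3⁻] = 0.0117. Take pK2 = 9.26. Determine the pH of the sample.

From K2 = [H⁺][CO3²⁻]/[HCO3⁻]:  pH = pK2 + log₁₀([CO3²⁻]/[HCO3⁻])
log₁₀(0.0117) = -1.932
pH = 9.26 + (-1.932) = 7.33

pH = 7.33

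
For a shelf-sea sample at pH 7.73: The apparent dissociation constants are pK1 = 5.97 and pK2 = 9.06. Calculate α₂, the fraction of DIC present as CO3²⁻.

α₂ = 1 / (1 + [H⁺]/K2 + [H⁺]²/(K1K2)) = 1 / (1 + 10^+1.33 + 10^-0.43)
   = 1 / (1 + 21.380 + 0.37154) = 1/22.751 = 0.04395

α₂ = 0.0440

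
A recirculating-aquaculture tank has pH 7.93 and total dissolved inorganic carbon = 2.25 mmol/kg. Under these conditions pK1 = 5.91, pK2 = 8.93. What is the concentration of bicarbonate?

[HCO3⁻] = 2.03 mmol/kg

α₁ = 1 / (1 + [H⁺]/K1 + K2/[H⁺]) = 1 / (1 + 10^-2.02 + 10^-1.00)
   = 1 / (1 + 0.0095499 + 0.10000) = 1/1.1095 = 0.9013
[HCO3⁻] = α₁ × DIC = 0.9013 × 2.25 = 2.03 mmol/kg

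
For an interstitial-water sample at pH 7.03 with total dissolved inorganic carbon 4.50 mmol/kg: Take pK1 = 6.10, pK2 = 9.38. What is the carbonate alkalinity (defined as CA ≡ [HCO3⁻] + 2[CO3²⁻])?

CA = [HCO3⁻] + 2[CO3²⁻] = (α₁ + 2α₂)·DIC
At pH 7.03: [H⁺]/K1 = 10^-0.93 = 0.11749, K2/[H⁺] = 10^-2.35 = 0.0044668
α₁ = 1/(1 + 0.11749 + 0.0044668) = 1/1.1220 = 0.8913; α₂ = α₁·K2/[H⁺] = 0.003981
α₁ + 2α₂ = 0.8993
CA = 0.8993 × 4.50 = 4.05 mmol/kg

CA = 4.05 mmol/kg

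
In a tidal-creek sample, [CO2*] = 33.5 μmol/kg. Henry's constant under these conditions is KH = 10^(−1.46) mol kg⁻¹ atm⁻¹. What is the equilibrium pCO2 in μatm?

pCO2 = 966 μatm

KH = 10^(−1.46) = 3.467×10^-2 mol kg⁻¹ atm⁻¹
pCO2 = [CO2*]/KH = 33.5×10^-6 / 3.467×10^-2 = 9.66×10^-4 atm = 966 μatm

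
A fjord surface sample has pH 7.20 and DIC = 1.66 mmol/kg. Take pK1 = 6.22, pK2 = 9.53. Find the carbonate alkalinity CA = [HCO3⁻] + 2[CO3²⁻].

CA = [HCO3⁻] + 2[CO3²⁻] = (α₁ + 2α₂)·DIC
At pH 7.20: [H⁺]/K1 = 10^-0.98 = 0.10471, K2/[H⁺] = 10^-2.33 = 0.0046774
α₁ = 1/(1 + 0.10471 + 0.0046774) = 1/1.1094 = 0.9014; α₂ = α₁·K2/[H⁺] = 0.004216
α₁ + 2α₂ = 0.9098
CA = 0.9098 × 1.66 = 1.51 mmol/kg

CA = 1.51 mmol/kg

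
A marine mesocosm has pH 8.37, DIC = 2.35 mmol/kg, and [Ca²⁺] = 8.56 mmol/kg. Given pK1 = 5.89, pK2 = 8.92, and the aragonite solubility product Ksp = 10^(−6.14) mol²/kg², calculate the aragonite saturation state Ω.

α₂ = 1 / (1 + [H⁺]/K2 + [H⁺]²/(K1K2)) = 1 / (1 + 10^+0.55 + 10^-1.93)
   = 1 / (1 + 3.5481 + 0.011749) = 1/4.5599 = 0.2193
[CO3²⁻] = α₂ × DIC = 0.2193 × 2.35 = 0.5154 mmol/kg
Ksp = 10^(−6.14) = 7.244×10^-7
Ω = [Ca²⁺][CO3²⁻]/Ksp = (8.56×10^-3)(5.154×10^-4) / 7.244×10^-7 = 6.09

Ω = 6.09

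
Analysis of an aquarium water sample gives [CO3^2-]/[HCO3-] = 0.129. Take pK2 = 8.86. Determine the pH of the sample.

From K2 = [H⁺][CO3^2-]/[HCO3-]:  pH = pK2 + log₁₀([CO3^2-]/[HCO3-])
log₁₀(0.129) = -0.889
pH = 8.86 + (-0.889) = 7.97

pH = 7.97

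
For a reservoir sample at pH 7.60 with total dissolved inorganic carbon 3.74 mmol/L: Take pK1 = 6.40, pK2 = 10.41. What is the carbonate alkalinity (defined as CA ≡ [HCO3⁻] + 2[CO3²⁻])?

CA = 3.52 mmol/L

CA = [HCO3⁻] + 2[CO3²⁻] = (α₁ + 2α₂)·DIC
At pH 7.60: [H⁺]/K1 = 10^-1.20 = 0.063096, K2/[H⁺] = 10^-2.81 = 0.0015488
α₁ = 1/(1 + 0.063096 + 0.0015488) = 1/1.0646 = 0.9393; α₂ = α₁·K2/[H⁺] = 0.001455
α₁ + 2α₂ = 0.9422
CA = 0.9422 × 3.74 = 3.52 mmol/L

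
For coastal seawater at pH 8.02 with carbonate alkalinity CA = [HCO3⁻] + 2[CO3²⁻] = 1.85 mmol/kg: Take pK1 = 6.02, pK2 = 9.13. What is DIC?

CA = [HCO3⁻] + 2[CO3²⁻] = (α₁ + 2α₂)·DIC
At pH 8.02: [H⁺]/K1 = 10^-2.00 = 0.010000, K2/[H⁺] = 10^-1.11 = 0.077625
α₁ = 1/(1 + 0.010000 + 0.077625) = 1/1.0876 = 0.9194; α₂ = α₁·K2/[H⁺] = 0.07137
α₁ + 2α₂ = 1.0622
DIC = CA / (α₁ + 2α₂) = 1.85 / 1.0622 = 1.74 mmol/kg

DIC = 1.74 mmol/kg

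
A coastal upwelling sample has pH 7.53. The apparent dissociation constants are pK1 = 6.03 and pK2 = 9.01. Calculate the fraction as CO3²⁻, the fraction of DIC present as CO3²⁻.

α₂ = 0.0311

α₂ = 1 / (1 + [H⁺]/K2 + [H⁺]²/(K1K2)) = 1 / (1 + 10^+1.48 + 10^-0.02)
   = 1 / (1 + 30.200 + 0.95499) = 1/32.155 = 0.03110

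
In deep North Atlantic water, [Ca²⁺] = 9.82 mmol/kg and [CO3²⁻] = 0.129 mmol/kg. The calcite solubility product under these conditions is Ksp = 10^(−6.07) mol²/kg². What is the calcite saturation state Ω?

Ksp = 10^(−6.07) = 8.511×10^-7
Ω = [Ca²⁺][CO3²⁻]/Ksp = (9.82×10^-3)(0.129×10^-3) / 8.511×10^-7 = 1.49

Ω = 1.49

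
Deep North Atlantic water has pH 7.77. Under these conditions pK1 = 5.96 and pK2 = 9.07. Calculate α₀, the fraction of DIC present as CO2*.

α₀ = 1 / (1 + K1/[H⁺] + K1K2/[H⁺]²) = 1 / (1 + 10^+1.81 + 10^+0.51)
   = 1 / (1 + 64.565 + 3.2359) = 1/68.801 = 0.01453

α₀ = 0.0145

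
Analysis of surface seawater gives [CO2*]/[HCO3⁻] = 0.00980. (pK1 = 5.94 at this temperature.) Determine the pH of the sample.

From K1 = [H⁺][HCO3⁻]/[CO2*]:  pH = pK1 − log₁₀([CO2*]/[HCO3⁻])
log₁₀(0.00980) = -2.009
pH = 5.94 − (-2.009) = 7.95

pH = 7.95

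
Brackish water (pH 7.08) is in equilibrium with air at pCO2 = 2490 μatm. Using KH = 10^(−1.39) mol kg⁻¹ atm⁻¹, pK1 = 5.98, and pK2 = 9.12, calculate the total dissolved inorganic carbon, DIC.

DIC = 1.39 mmol/kg

[CO2*] = KH · pCO2 = 10^(−1.39) × 2490×10^-6 = 1.014×10^-4 mol/kg
α₀ = 1/(1 + K1/[H⁺] + K1K2/[H⁺]²) = 1/(1 + 10^+1.10 + 10^-0.94) = 0.07297
DIC = [CO2*]/α₀ = 1.014×10^-4 / 0.07297 = 1.39 mmol/kg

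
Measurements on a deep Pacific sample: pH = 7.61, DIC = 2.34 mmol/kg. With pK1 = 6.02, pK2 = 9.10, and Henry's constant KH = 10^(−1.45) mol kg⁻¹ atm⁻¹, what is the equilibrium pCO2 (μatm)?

α₀ = 1 / (1 + K1/[H⁺] + K1K2/[H⁺]²) = 1 / (1 + 10^+1.59 + 10^+0.10)
   = 1 / (1 + 38.905 + 1.2589) = 1/41.163 = 0.02429
[CO2*] = α₀ × DIC = 0.02429 × 2.34 = 0.05685 mmol/kg
pCO2 = [CO2*]/KH = 5.685×10^-5 / 3.548×10^-2 = 1600 μatm

pCO2 = 1600 μatm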